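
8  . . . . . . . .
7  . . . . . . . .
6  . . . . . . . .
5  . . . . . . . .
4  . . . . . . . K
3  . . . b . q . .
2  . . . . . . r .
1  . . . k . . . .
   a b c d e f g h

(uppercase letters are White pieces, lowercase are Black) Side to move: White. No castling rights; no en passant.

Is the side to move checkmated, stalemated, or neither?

White to move; white king on h4.
In check: no.
King squares — g3: attacked by Rg2; h3: attacked by Qf3; g4: attacked by Rg2; g5: attacked by Rg2; h5: attacked by Qf3.
Legal moves for White: none.
Not in check and no legal moves → stalemate.

stalemate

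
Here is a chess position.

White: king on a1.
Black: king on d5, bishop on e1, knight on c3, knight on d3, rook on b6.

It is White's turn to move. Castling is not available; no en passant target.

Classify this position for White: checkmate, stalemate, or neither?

White to move; white king on a1.
In check: no.
King squares — b1: attacked by Nc3; a2: attacked by Nc3; b2: attacked by Nd3.
Legal moves for White: none.
Not in check and no legal moves → stalemate.

stalemate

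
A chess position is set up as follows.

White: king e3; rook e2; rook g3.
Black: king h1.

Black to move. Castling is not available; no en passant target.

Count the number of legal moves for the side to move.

0

Black to move; king on h1.
In check: no.
Legal moves: none.
Count: 0.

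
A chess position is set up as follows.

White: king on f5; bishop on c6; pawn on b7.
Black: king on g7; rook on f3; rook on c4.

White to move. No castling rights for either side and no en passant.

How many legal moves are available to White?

White to move; king on f5.
In check: yes, from the black rook on f3.
Legal moves: Ke6, Kg5, Ke5, Bxf3.
Count: 4.

4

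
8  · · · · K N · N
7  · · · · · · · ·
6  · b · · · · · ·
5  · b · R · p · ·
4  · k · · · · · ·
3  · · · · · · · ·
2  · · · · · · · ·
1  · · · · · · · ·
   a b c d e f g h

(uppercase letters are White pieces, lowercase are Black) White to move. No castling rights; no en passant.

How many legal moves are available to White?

5

White to move; king on e8.
In check: yes, from the black bishop on b5.
Legal moves: Kf7, Ke7, Nd7, Rd7, Rxb5+.
Count: 5.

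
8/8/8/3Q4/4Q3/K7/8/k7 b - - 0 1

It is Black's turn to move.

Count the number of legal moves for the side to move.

Black to move; king on a1.
In check: no.
Legal moves: none.
Count: 0.

0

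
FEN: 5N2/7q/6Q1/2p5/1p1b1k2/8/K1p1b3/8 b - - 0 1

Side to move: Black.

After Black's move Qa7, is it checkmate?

After Qa7: white king on a2; in check: yes, from the black queen on a7.
White has 2 legal replies: Kb3, Qa6.
In check but a legal move exists → not checkmate.

no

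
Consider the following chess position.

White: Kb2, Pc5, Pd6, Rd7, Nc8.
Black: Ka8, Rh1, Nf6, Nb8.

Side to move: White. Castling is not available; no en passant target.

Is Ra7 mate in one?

After Ra7: black king on a8; in check: yes, from the white rook on a7.
King squares — a7: attacked by Nc8; b7: attacked by Ra7; b8: own knight.
Black has no legal moves → checkmate.

yes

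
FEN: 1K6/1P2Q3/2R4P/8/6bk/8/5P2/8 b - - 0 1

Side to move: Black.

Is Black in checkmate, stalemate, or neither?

neither

Black to move; black king on h4.
In check: yes, from the white queen on e7.
King squares — g3: attacked by Pf2; h3: available; g4: own bishop; g5: attacked by Qe7; h5: available.
Legal moves for Black: Kh5, Kh3.
Black is in check but has 2 legal moves → neither.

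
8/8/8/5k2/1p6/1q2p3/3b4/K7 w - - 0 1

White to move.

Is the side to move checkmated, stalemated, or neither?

White to move; white king on a1.
In check: no.
King squares — b1: attacked by Qb3; a2: attacked by Qb3; b2: attacked by Qb3.
Legal moves for White: none.
Not in check and no legal moves → stalemate.

stalemate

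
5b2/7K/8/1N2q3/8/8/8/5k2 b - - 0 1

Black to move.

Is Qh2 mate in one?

no

After Qh2: white king on h7; in check: yes, from the black queen on h2.
White has 2 legal replies: Kg8, Kg6.
In check but a legal move exists → not checkmate.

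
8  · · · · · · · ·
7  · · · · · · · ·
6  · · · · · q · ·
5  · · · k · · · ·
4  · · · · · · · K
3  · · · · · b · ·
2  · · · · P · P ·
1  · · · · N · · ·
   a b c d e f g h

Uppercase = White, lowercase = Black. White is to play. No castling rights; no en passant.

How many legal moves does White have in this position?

White to move; king on h4.
In check: yes, from the black queen on f6.
Legal moves: Kh3, Kg3.
Count: 2.

2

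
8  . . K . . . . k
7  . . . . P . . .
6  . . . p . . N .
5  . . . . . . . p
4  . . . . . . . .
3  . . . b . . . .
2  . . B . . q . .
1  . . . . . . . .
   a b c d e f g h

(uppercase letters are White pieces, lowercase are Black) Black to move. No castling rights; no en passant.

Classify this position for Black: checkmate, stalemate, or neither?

Black to move; black king on h8.
In check: yes, from the white knight on g6.
Legal moves for Black: Kg8, Kh7, Kg7, Bxg6.
Black is in check but has 4 legal moves → neither.

neither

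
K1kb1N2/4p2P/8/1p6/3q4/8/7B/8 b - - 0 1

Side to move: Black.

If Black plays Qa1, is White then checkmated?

After Qa1: white king on a8; in check: yes, from the black queen on a1.
King squares — a7: attacked by Qa1; b7: attacked by Kc8; b8: attacked by Kc8.
White has no legal moves → checkmate.

yes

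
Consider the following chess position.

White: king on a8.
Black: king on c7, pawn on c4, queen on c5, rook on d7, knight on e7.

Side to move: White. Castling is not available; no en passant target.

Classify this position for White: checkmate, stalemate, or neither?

White to move; white king on a8.
In check: no.
King squares — a7: attacked by Qc5; b7: attacked by Kc7; b8: attacked by Kc7.
Legal moves for White: none.
Not in check and no legal moves → stalemate.

stalemate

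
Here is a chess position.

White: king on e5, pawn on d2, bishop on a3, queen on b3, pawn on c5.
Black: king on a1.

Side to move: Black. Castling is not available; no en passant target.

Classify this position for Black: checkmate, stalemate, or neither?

stalemate

Black to move; black king on a1.
In check: no.
King squares — b1: attacked by Qb3; a2: attacked by Qb3; b2: attacked by Ba3.
Legal moves for Black: none.
Not in check and no legal moves → stalemate.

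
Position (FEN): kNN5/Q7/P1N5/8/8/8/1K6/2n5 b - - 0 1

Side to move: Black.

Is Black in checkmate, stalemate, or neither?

checkmate

Black to move; black king on a8.
In check: yes, from the white queen on a7.
King squares — a7: attacked by Nc6; b7: attacked by Pa6; b8: attacked by Nc6.
Legal moves for Black: none.
In check with no legal moves → checkmate.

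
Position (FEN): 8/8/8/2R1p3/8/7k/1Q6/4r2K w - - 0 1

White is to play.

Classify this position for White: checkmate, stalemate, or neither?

White to move; white king on h1.
In check: yes, from the black rook on e1.
King squares — g1: attacked by Re1; g2: attacked by Kh3; h2: attacked by Kh3.
Legal moves for White: none.
In check with no legal moves → checkmate.

checkmate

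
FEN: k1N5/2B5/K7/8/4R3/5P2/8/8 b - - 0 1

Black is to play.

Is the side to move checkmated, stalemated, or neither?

stalemate

Black to move; black king on a8.
In check: no.
King squares — a7: attacked by Ka6; b7: attacked by Ka6; b8: attacked by Bc7.
Legal moves for Black: none.
Not in check and no legal moves → stalemate.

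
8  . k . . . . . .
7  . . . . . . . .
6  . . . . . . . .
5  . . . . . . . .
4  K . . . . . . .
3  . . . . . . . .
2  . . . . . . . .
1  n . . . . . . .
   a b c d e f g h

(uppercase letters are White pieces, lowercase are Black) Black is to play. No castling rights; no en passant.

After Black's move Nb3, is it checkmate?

no

After Nb3: white king on a4; in check: no.
White is not in check, so this cannot be checkmate.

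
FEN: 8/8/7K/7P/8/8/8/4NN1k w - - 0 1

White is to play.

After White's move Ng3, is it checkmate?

After Ng3: black king on h1; in check: yes, from the white knight on g3.
Black has 2 legal replies: Kh2, Kg1.
In check but a legal move exists → not checkmate.

no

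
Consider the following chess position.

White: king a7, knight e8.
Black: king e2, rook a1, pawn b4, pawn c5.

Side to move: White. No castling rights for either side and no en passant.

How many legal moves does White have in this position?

3

White to move; king on a7.
In check: yes, from the black rook on a1.
Legal moves: Kb8, Kb7, Kb6.
Count: 3.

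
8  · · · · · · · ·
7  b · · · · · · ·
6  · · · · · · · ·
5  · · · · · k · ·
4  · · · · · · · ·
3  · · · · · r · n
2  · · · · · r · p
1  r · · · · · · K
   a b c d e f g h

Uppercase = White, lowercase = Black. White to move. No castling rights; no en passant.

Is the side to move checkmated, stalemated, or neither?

checkmate

White to move; white king on h1.
In check: yes, from the black rook on a1.
King squares — g1: attacked by Ra1; g2: attacked by Rf2; h2: attacked by Rf2.
Legal moves for White: none.
In check with no legal moves → checkmate.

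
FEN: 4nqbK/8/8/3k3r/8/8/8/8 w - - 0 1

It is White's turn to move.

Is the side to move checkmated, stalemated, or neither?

checkmate

White to move; white king on h8.
In check: yes, from the black rook on h5.
King squares — g7: attacked by Ne8; h7: attacked by Rh5; g8: attacked by Qf8.
Legal moves for White: none.
In check with no legal moves → checkmate.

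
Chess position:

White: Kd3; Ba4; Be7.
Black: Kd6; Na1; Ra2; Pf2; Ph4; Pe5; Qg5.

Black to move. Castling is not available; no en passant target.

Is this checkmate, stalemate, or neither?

neither

Black to move; black king on d6.
In check: yes, from the white bishop on e7.
King squares — c5: attacked by Be7; d5: available; e5: own pawn; c6: attacked by Ba4; e6: available; c7: available; d7: attacked by Ba4; e7: available.
Legal moves for Black: Kxe7, Kc7, Ke6, Kd5, Qxe7.
Black is in check but has 5 legal moves → neither.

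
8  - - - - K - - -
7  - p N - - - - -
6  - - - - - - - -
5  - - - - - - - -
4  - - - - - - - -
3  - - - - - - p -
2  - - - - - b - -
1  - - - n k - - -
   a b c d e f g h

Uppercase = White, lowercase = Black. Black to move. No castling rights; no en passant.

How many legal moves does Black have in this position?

15

Black to move; king on e1.
In check: no.
Legal moves: Ba7, Bb6, Bc5, Bd4, Be3, Bg1, Ke2, Kd2, Kf1, Ne3, Nc3, Nb2, b6, g2, b5.
Count: 15.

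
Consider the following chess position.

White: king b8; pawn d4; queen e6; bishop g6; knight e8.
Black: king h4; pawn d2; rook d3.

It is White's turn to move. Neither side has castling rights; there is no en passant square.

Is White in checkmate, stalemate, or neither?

neither

White to move; white king on b8.
In check: no.
Legal moves for White include: Ng7, Nc7, Nf6, Nd6, Kc8, Ka8, Kc7, Kb7, Ka7, Bh7, Bf7, Bh5, Bf5, Be4, Bxd3, Qg8, Qc8, Qf7, ... (list truncated; more exist).
White has legal moves and is not in check → neither.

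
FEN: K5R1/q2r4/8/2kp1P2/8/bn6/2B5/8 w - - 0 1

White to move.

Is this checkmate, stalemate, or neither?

White to move; white king on a8.
In check: yes, from the black queen on a7.
King squares — a7: attacked by Rd7; b7: attacked by Qa7; b8: attacked by Qa7.
Legal moves for White: none.
In check with no legal moves → checkmate.

checkmate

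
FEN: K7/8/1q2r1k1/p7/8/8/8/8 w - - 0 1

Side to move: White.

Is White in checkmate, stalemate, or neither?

stalemate

White to move; white king on a8.
In check: no.
King squares — a7: attacked by Qb6; b7: attacked by Qb6; b8: attacked by Qb6.
Legal moves for White: none.
Not in check and no legal moves → stalemate.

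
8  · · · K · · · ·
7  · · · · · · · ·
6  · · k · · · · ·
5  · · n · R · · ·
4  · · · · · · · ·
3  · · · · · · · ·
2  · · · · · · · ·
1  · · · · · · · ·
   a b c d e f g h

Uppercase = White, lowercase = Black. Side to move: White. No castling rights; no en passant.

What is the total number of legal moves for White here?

White to move; king on d8.
In check: no.
Legal moves: Ke8, Kc8, Ke7, Re8, Re7, Re6+, Rh5, Rg5, Rf5, Rd5, Rxc5+, Re4, Re3, Re2, Re1.
Count: 15.

15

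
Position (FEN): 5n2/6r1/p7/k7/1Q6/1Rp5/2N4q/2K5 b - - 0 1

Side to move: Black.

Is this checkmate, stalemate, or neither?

checkmate

Black to move; black king on a5.
In check: yes, from the white queen on b4.
King squares — a4: attacked by Qb4; b4: attacked by Nc2; b5: attacked by Qb4; a6: own pawn; b6: attacked by Qb4.
Legal moves for Black: none.
In check with no legal moves → checkmate.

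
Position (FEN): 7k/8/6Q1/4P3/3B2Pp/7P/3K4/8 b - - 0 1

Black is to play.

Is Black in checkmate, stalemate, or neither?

stalemate

Black to move; black king on h8.
In check: no.
King squares — g7: attacked by Qg6; h7: attacked by Qg6; g8: attacked by Qg6.
Legal moves for Black: none.
Not in check and no legal moves → stalemate.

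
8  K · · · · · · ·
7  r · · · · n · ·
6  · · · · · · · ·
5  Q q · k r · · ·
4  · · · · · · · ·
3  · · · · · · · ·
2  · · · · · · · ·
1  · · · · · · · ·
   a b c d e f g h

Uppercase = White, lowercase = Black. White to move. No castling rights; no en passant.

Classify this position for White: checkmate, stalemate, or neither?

White to move; white king on a8.
In check: yes, from the black rook on a7.
King squares — a7: available; b7: attacked by Qb5; b8: attacked by Qb5.
Legal moves for White: Kxa7, Qxa7.
White is in check but has 2 legal moves → neither.

neither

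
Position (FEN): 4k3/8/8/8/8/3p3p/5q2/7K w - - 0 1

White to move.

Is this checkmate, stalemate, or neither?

stalemate

White to move; white king on h1.
In check: no.
King squares — g1: attacked by Qf2; g2: attacked by Qf2; h2: attacked by Qf2.
Legal moves for White: none.
Not in check and no legal moves → stalemate.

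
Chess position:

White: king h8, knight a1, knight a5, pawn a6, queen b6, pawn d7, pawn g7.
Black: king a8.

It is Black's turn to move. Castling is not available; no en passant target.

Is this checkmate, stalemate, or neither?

Black to move; black king on a8.
In check: no.
King squares — a7: attacked by Qb6; b7: attacked by Na5; b8: attacked by Qb6.
Legal moves for Black: none.
Not in check and no legal moves → stalemate.

stalemate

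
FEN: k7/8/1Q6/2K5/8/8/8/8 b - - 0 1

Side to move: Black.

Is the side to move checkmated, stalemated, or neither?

Black to move; black king on a8.
In check: no.
King squares — a7: attacked by Qb6; b7: attacked by Qb6; b8: attacked by Qb6.
Legal moves for Black: none.
Not in check and no legal moves → stalemate.

stalemate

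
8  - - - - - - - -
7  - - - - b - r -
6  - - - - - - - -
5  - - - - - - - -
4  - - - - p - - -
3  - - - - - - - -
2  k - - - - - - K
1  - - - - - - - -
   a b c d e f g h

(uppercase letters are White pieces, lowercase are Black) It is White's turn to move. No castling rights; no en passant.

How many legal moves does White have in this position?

2

White to move; king on h2.
In check: no.
Legal moves: Kh3, Kh1.
Count: 2.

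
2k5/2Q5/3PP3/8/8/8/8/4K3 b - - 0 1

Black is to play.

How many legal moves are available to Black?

0

Black to move; king on c8.
In check: yes, from the white queen on c7.
Legal moves: none.
Count: 0.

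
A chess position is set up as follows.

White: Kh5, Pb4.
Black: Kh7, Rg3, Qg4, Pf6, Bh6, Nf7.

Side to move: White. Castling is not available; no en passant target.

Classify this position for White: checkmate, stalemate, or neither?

checkmate

White to move; white king on h5.
In check: yes, from the black queen on g4.
King squares — g4: attacked by Rg3; h4: attacked by Qg4; g5: attacked by Qg4; g6: attacked by Qg4; h6: attacked by Nf7.
Legal moves for White: none.
In check with no legal moves → checkmate.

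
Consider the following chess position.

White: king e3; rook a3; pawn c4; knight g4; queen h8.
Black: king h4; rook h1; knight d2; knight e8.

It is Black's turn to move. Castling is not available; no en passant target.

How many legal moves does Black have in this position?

3

Black to move; king on h4.
In check: yes, from the white queen on h8.
Legal moves: Kg5, Kxg4, Kg3.
Count: 3.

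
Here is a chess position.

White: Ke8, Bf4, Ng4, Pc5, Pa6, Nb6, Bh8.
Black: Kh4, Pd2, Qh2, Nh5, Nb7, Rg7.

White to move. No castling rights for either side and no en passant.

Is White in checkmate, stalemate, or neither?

neither

White to move; white king on e8.
In check: no.
Legal moves for White include: Bxg7, Kf8, Nc8, Na8, Nd7, Nd5, Nc4, Na4, Nh6, Nf6, Ne5, Ne3, Nxh2, Nf2, Bb8, Bc7, Bh6, Bd6, ... (list truncated; more exist).
White has legal moves and is not in check → neither.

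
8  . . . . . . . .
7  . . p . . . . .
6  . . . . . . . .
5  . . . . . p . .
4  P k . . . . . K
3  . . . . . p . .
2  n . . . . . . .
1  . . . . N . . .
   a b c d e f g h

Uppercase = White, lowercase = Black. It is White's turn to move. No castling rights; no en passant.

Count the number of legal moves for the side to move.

White to move; king on h4.
In check: no.
Legal moves: Kh5, Kg5, Kh3, Kg3, Nxf3, Nd3+, Ng2, Nc2+, a5.
Count: 9.

9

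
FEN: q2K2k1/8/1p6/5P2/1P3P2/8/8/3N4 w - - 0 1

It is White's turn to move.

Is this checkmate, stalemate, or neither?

White to move; white king on d8.
In check: yes, from the black queen on a8.
King squares — c7: available; d7: available; e7: available; c8: attacked by Qa8; e8: attacked by Qa8.
Legal moves for White: Ke7, Kd7, Kc7.
White is in check but has 3 legal moves → neither.

neither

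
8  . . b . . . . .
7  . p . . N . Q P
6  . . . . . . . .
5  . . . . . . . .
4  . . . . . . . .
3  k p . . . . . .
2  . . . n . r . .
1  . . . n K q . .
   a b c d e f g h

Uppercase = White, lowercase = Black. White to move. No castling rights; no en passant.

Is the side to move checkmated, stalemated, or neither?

checkmate

White to move; white king on e1.
In check: yes, from the black queen on f1.
King squares — d1: attacked by Qf1; f1: attacked by Nd2; d2: attacked by Rf2; e2: attacked by Qf1; f2: attacked by Nd1.
Legal moves for White: none.
In check with no legal moves → checkmate.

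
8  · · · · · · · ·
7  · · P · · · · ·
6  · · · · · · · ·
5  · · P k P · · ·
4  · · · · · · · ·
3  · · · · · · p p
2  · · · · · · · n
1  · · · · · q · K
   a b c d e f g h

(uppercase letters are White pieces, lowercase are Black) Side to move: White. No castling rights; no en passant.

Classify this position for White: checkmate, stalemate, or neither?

checkmate

White to move; white king on h1.
In check: yes, from the black queen on f1.
King squares — g1: attacked by Qf1; g2: attacked by Qf1; h2: attacked by Pg3.
Legal moves for White: none.
In check with no legal moves → checkmate.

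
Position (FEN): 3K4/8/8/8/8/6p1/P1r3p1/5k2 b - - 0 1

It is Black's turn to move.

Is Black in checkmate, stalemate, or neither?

Black to move; black king on f1.
In check: no.
Legal moves for Black include: Rc8+, Rc7, Rc6, Rc5, Rc4, Rc3, Rf2, Re2, Rd2+, Rb2, Rxa2, Rc1, Kf2, Ke2, Kg1, Ke1, g1=Q, g1=R, ... (list truncated; more exist).
Black has legal moves and is not in check → neither.

neither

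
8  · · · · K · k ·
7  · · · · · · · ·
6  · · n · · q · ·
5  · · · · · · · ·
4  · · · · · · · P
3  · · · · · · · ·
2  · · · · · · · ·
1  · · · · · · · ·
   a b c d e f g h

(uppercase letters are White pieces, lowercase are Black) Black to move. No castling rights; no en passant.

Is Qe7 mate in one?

yes

After Qe7: white king on e8; in check: yes, from the black queen on e7.
King squares — d7: attacked by Qe7; e7: attacked by Nc6; f7: attacked by Qe7; d8: attacked by Nc6; f8: attacked by Qe7.
White has no legal moves → checkmate.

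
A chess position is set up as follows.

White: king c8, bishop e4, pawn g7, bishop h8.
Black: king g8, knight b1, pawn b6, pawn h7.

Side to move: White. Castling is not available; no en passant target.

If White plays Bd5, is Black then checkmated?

After Bd5: black king on g8; in check: yes, from the white bishop on d5.
King squares — f7: attacked by Bd5; g7: attacked by Bh8; h7: own pawn; f8: attacked by Pg7; h8: attacked by Pg7.
Black has no legal moves → checkmate.

yes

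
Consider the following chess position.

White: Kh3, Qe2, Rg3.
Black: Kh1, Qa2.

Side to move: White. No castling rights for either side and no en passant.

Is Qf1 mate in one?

yes

After Qf1: black king on h1; in check: yes, from the white queen on f1.
King squares — g1: attacked by Qf1; g2: attacked by Qf1; h2: attacked by Kh3.
Black has no legal moves → checkmate.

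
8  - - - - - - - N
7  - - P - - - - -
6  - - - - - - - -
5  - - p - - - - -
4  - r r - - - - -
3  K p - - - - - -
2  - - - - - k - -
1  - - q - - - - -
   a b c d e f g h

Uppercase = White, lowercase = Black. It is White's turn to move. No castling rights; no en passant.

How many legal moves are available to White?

0

White to move; king on a3.
In check: yes, from the black queen on c1.
Legal moves: none.
Count: 0.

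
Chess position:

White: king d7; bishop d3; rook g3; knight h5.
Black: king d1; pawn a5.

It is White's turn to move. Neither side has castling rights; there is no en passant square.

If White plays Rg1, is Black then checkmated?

no

After Rg1: black king on d1; in check: yes, from the white rook on g1.
Black has 1 legal reply: Kd2.
In check but a legal move exists → not checkmate.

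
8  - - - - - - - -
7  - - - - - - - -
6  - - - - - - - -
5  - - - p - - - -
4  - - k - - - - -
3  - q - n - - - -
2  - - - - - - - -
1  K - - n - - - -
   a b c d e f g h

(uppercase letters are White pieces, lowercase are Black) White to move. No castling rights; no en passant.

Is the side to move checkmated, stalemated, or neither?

White to move; white king on a1.
In check: no.
King squares — b1: attacked by Qb3; a2: attacked by Qb3; b2: attacked by Nd1.
Legal moves for White: none.
Not in check and no legal moves → stalemate.

stalemate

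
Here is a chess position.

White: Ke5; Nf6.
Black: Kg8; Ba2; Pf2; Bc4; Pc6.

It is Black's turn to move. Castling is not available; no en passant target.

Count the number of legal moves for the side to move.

4

Black to move; king on g8.
In check: yes, from the white knight on f6.
Legal moves: Kh8, Kf8, Kg7, Kf7.
Count: 4.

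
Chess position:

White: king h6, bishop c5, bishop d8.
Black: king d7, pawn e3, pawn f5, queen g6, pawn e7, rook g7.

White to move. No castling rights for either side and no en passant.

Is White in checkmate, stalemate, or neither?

checkmate

White to move; white king on h6.
In check: yes, from the black queen on g6.
King squares — g5: attacked by Qg6; h5: attacked by Qg6; g6: attacked by Rg7; g7: attacked by Qg6; h7: attacked by Qg6.
Legal moves for White: none.
In check with no legal moves → checkmate.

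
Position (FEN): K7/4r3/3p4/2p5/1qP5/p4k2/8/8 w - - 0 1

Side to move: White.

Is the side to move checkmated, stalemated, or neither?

White to move; white king on a8.
In check: no.
King squares — a7: attacked by Re7; b7: attacked by Qb4; b8: attacked by Qb4.
Legal moves for White: none.
Not in check and no legal moves → stalemate.

stalemate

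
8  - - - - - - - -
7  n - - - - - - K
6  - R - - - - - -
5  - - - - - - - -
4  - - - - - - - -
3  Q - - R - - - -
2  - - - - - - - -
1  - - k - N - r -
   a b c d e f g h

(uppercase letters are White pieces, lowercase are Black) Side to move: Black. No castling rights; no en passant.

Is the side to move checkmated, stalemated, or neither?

checkmate

Black to move; black king on c1.
In check: yes, from the white queen on a3.
King squares — b1: attacked by Rb6; d1: attacked by Rd3; b2: attacked by Qa3; c2: attacked by Ne1; d2: attacked by Rd3.
Legal moves for Black: none.
In check with no legal moves → checkmate.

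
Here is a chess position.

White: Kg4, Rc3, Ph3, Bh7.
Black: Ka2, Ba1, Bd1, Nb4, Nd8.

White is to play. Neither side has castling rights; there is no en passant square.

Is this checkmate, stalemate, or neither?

White to move; white king on g4.
In check: yes, from the black bishop on d1.
King squares — f3: attacked by Bd1; g3: available; h3: own pawn; f4: available; h4: available; f5: available; g5: available; h5: attacked by Bd1.
Legal moves for White: Kg5, Kf5, Kh4, Kf4, Kg3, Rf3.
White is in check but has 6 legal moves → neither.

neither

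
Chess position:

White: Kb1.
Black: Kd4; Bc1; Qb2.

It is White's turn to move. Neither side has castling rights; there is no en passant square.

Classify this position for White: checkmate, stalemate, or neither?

White to move; white king on b1.
In check: yes, from the black queen on b2.
King squares — a1: attacked by Qb2; c1: attacked by Qb2; a2: attacked by Qb2; b2: attacked by Bc1; c2: attacked by Qb2.
Legal moves for White: none.
In check with no legal moves → checkmate.

checkmate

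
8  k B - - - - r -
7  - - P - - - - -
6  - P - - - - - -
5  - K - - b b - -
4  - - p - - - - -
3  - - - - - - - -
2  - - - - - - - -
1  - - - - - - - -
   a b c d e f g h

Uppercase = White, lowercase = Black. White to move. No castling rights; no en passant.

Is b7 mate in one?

After b7: black king on a8; in check: yes, from the white pawn on b7.
Black has 1 legal reply: Kxb7.
In check but a legal move exists → not checkmate.

no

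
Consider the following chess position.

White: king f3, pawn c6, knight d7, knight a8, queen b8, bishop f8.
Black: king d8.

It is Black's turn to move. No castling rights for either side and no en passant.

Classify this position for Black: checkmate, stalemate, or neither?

checkmate

Black to move; black king on d8.
In check: yes, from the white queen on b8.
King squares — c7: attacked by Na8; d7: attacked by Pc6; e7: attacked by Bf8; c8: attacked by Qb8; e8: attacked by Qb8.
Legal moves for Black: none.
In check with no legal moves → checkmate.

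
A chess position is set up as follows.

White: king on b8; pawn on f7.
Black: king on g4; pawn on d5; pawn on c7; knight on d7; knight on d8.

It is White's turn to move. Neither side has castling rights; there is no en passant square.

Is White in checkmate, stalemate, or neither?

White to move; white king on b8.
In check: yes, from the black knight on d7.
King squares — a7: available; b7: attacked by Nd8; c7: available; a8: available; c8: available.
Legal moves for White: Kc8, Ka8, Kxc7, Ka7.
White is in check but has 4 legal moves → neither.

neither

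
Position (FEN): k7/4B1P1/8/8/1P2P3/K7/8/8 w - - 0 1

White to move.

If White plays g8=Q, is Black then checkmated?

no

After g8=Q: black king on a8; in check: yes, from the white queen on g8.
Black has 2 legal replies: Kb7, Ka7.
In check but a legal move exists → not checkmate.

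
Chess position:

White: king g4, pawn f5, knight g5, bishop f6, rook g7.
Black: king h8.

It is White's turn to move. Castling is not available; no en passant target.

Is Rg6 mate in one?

yes

After Rg6: black king on h8; in check: yes, from the white bishop on f6.
King squares — g7: attacked by Bf6; h7: attacked by Ng5; g8: attacked by Rg6.
Black has no legal moves → checkmate.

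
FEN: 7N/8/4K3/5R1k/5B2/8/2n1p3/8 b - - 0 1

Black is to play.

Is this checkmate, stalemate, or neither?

Black to move; black king on h5.
In check: yes, from the white rook on f5.
King squares — g4: available; h4: available; g5: attacked by Bf4; g6: attacked by Nh8; h6: attacked by Bf4.
Legal moves for Black: Kh4, Kg4.
Black is in check but has 2 legal moves → neither.

neither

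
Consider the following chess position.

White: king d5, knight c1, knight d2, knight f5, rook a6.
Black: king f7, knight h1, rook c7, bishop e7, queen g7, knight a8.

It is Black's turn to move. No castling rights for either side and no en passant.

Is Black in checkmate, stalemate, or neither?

neither

Black to move; black king on f7.
In check: no.
Legal moves for Black include: Nb6+, Qh8, Qg8, Qf8, Qh7, Qh6, Qg6, Qf6, Qg5, Qe5+, Qg4, Qd4+, Qg3, Qc3, Qg2+, Qb2, Qg1, Qa1, ... (list truncated; more exist).
Black has legal moves and is not in check → neither.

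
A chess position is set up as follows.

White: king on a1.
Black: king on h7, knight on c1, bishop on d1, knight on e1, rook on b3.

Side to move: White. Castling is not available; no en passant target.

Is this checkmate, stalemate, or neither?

White to move; white king on a1.
In check: no.
King squares — b1: attacked by Rb3; a2: attacked by Nc1; b2: attacked by Rb3.
Legal moves for White: none.
Not in check and no legal moves → stalemate.

stalemate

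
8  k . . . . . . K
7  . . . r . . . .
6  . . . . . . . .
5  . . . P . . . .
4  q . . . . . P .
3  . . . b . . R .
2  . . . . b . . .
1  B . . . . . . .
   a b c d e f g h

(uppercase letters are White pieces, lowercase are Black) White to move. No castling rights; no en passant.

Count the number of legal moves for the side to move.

15

White to move; king on h8.
In check: no.
Legal moves: Kg8, Rh3, Rf3, Re3, Rxd3, Rg2, Rg1, Bg7, Bf6, Be5, Bd4, Bc3, Bb2, d6, g5.
Count: 15.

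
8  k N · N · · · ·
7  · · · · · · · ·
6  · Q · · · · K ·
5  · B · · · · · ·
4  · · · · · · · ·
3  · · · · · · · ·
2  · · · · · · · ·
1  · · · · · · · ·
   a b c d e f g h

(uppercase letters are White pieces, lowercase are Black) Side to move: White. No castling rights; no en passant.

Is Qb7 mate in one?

yes

After Qb7: black king on a8; in check: yes, from the white queen on b7.
King squares — a7: attacked by Qb7; b7: attacked by Nd8; b8: attacked by Qb7.
Black has no legal moves → checkmate.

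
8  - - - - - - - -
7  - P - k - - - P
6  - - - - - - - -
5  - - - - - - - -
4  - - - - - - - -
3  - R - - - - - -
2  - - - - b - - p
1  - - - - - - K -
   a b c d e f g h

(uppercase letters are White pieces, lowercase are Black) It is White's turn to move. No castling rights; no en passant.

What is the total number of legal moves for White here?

White to move; king on g1.
In check: yes, from the black pawn on h2.
Legal moves: Kxh2, Kg2, Kf2, Kh1.
Count: 4.

4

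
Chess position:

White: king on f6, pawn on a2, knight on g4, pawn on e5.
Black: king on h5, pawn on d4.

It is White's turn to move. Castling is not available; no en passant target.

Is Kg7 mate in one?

After Kg7: black king on h5; in check: no.
Black is not in check, so this cannot be checkmate.

no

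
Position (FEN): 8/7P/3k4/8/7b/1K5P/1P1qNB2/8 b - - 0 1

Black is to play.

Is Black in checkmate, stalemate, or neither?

Black to move; black king on d6.
In check: no.
Legal moves for Black include: Ke7, Kd7, Kc7, Ke6, Kc6, Ke5, Kd5, Bd8, Be7, Bf6, Bg5, Bg3, Bxf2, Qh6, Qg5, Qd5+, Qa5, Qf4, ... (list truncated; more exist).
Black has legal moves and is not in check → neither.

neither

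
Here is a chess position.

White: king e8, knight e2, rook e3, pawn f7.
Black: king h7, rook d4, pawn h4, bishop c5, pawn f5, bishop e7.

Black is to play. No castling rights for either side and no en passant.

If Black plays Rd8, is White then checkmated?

After Rd8: white king on e8; in check: yes, from the black rook on d8.
King squares — d7: attacked by Rd8; e7: attacked by Bc5; f7: own pawn; d8: attacked by Be7; f8: attacked by Be7.
White has no legal moves → checkmate.

yes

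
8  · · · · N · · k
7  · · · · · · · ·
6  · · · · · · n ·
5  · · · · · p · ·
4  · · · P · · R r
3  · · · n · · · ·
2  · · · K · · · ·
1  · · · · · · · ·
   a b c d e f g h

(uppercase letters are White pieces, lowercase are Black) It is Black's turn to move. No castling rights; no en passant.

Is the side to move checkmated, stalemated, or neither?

neither

Black to move; black king on h8.
In check: no.
Legal moves for Black include: Kg8, Kh7, Nf8, Ne7, Nge5, Ngf4, Rh7, Rh6, Rh5, Rxg4, Rh3, Rh2+, Rh1, Nde5, Nc5, Ndf4, Nb4, Nf2, ... (list truncated; more exist).
Black has legal moves and is not in check → neither.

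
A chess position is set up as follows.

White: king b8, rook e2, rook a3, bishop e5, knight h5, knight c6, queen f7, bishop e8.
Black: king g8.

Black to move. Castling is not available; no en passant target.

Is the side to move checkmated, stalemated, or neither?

Black to move; black king on g8.
In check: yes, from the white queen on f7.
King squares — f7: attacked by Be8; g7: attacked by Be5; h7: attacked by Qf7; f8: attacked by Qf7; h8: attacked by Be5.
Legal moves for Black: none.
In check with no legal moves → checkmate.

checkmate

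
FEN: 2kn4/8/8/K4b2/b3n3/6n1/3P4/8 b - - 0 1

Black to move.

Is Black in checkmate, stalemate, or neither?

neither

Black to move; black king on c8.
In check: no.
Legal moves for Black include: Nf7, Nb7+, Ne6, Nc6+, Kb8, Kd7, Kc7, Kb7, Bh7, Bfd7, Bg6, Be6, Bg4, Bh3, Nf6, Nd6, Ng5, Nc5, ... (list truncated; more exist).
Black has legal moves and is not in check → neither.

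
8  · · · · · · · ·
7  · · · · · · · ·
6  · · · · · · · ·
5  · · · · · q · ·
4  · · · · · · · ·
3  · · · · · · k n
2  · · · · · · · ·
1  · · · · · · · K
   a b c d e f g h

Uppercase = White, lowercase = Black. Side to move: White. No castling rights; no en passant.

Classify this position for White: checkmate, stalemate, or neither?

stalemate

White to move; white king on h1.
In check: no.
King squares — g1: attacked by Nh3; g2: attacked by Kg3; h2: attacked by Kg3.
Legal moves for White: none.
Not in check and no legal moves → stalemate.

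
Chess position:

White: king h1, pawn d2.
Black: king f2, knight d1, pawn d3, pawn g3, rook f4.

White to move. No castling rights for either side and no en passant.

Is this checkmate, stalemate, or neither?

stalemate

White to move; white king on h1.
In check: no.
King squares — g1: attacked by Kf2; g2: attacked by Kf2; h2: attacked by Pg3.
Legal moves for White: none.
Not in check and no legal moves → stalemate.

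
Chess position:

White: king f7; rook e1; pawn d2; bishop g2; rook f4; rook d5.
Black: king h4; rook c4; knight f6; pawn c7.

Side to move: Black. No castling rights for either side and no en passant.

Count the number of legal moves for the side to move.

Black to move; king on h4.
In check: yes, from the white rook on f4.
Legal moves: Kg3, Ng4, Rxf4.
Count: 3.

3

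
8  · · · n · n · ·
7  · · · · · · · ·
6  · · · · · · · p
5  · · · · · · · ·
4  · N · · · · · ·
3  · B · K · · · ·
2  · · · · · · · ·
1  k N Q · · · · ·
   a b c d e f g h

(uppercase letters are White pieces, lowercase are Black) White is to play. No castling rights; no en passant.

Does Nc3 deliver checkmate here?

yes

After Nc3: black king on a1; in check: yes, from the white queen on c1.
King squares — b1: attacked by Qc1; a2: attacked by Bb3; b2: attacked by Qc1.
Black has no legal moves → checkmate.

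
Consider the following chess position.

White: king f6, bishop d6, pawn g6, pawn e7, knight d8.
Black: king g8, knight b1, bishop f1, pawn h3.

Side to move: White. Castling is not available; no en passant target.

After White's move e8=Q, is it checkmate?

yes

After e8=Q: black king on g8; in check: yes, from the white queen on e8.
King squares — f7: attacked by Kf6; g7: attacked by Kf6; h7: attacked by Pg6; f8: attacked by Bd6; h8: attacked by Qe8.
Black has no legal moves → checkmate.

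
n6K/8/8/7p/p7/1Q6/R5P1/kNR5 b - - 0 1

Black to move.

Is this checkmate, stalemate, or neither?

checkmate

Black to move; black king on a1.
In check: yes, from the white rook on a2.
King squares — b1: attacked by Rc1; a2: attacked by Qb3; b2: attacked by Ra2.
Legal moves for Black: none.
In check with no legal moves → checkmate.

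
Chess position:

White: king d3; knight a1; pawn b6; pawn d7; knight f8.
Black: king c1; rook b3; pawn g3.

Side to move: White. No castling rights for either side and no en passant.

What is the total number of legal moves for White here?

5

White to move; king on d3.
In check: yes, from the black rook on b3.
Legal moves: Ke4, Kd4, Kc4, Ke2, Nxb3+.
Count: 5.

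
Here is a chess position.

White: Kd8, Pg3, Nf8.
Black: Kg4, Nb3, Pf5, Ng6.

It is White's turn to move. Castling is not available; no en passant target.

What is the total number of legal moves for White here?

White to move; king on d8.
In check: no.
Legal moves: Nh7, Nd7, Nxg6, Ne6, Ke8, Kc8, Kd7, Kc7.
Count: 8.

8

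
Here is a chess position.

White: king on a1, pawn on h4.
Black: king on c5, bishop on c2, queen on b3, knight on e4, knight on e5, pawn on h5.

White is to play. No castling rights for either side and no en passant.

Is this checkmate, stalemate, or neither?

White to move; white king on a1.
In check: no.
King squares — b1: attacked by Bc2; a2: attacked by Qb3; b2: attacked by Qb3.
Legal moves for White: none.
Not in check and no legal moves → stalemate.

stalemate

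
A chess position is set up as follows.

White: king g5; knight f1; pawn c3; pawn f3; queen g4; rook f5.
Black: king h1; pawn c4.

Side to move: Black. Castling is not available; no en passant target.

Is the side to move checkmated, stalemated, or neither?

Black to move; black king on h1.
In check: no.
King squares — g1: attacked by Qg4; g2: attacked by Qg4; h2: attacked by Nf1.
Legal moves for Black: none.
Not in check and no legal moves → stalemate.

stalemate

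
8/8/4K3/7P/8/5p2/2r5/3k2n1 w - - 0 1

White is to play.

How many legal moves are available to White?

9

White to move; king on e6.
In check: no.
Legal moves: Kf7, Ke7, Kd7, Kf6, Kd6, Kf5, Ke5, Kd5, h6.
Count: 9.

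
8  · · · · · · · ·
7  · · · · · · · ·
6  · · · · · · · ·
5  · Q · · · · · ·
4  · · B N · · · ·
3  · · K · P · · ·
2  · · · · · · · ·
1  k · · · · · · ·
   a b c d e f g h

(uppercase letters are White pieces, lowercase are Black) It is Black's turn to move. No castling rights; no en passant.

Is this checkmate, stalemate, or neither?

Black to move; black king on a1.
In check: no.
King squares — b1: attacked by Qb5; a2: attacked by Bc4; b2: attacked by Kc3.
Legal moves for Black: none.
Not in check and no legal moves → stalemate.

stalemate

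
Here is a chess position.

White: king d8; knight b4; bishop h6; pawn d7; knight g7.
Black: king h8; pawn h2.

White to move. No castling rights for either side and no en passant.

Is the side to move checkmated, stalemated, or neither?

White to move; white king on d8.
In check: no.
Legal moves for White include: Ke8, Kc8, Ke7, Kc7, Ne8, Ne6, Nh5, Nf5, Bg5, Bf4, Be3, Bd2, Bc1, Nc6, Na6, Nd5, Nd3, Nc2, ... (list truncated; more exist).
White has legal moves and is not in check → neither.

neither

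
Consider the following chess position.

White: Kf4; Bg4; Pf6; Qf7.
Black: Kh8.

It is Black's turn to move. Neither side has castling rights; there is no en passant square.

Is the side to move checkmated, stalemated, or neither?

Black to move; black king on h8.
In check: no.
King squares — g7: attacked by Pf6; h7: attacked by Qf7; g8: attacked by Qf7.
Legal moves for Black: none.
Not in check and no legal moves → stalemate.

stalemate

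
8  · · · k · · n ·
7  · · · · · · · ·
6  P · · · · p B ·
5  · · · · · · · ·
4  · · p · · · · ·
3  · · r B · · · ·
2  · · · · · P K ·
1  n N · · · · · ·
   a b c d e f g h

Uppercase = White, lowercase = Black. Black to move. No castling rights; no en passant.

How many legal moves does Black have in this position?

15

Black to move; king on d8.
In check: no.
Legal moves: Ne7, Nh6, Kc8, Ke7, Kd7, Kc7, Rxd3, Rb3, Ra3, Rc2, Rc1, Nb3, Nc2, cxd3, f5.
Count: 15.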